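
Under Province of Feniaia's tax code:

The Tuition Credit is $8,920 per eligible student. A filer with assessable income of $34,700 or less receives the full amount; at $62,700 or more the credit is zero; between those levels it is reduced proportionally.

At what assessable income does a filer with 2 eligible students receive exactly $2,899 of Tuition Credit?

Full credit = 2 × $8,920 = $17,840.
$2,899 is 2,899/17,840 of the full $17,840, so 14,941/17,840 of the $28,000 range has been used: income = $34,700 + $28,000 × 14,941/17,840 = $58,150.

$58,150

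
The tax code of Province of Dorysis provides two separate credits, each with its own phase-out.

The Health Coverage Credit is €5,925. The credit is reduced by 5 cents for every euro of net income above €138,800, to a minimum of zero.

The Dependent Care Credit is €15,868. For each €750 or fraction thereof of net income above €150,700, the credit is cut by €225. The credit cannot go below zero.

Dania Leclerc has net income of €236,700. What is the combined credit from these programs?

€1,030

Health Coverage Credit: 5% of the €97,900 excess over €138,800 is €4,895; credit = €5,925 − €4,895 = €1,030.
Dependent Care Credit: income exceeds €150,700 by €86,000 → 115 increments × €225 = €25,875 ≥ base, so the credit is €0.
Total: €1,030 + €0 = €1,030.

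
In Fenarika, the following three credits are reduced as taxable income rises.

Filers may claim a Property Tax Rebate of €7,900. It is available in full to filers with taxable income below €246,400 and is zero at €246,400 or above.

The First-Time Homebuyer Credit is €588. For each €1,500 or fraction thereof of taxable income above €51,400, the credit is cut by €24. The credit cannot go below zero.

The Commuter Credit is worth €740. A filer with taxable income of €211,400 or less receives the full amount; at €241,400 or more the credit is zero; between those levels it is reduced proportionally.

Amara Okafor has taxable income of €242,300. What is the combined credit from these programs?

€7,900

Property Tax Rebate: €242,300 is below the €246,400 cutoff, so the full €7,900 applies.
First-Time Homebuyer Credit: income exceeds €51,400 by €190,900 → 128 increments × €24 = €3,072 ≥ base, so the credit is €0.
Commuter Credit: €242,300 is at or above €241,400, so the credit is €0.
Total: €7,900 + €0 + €0 = €7,900.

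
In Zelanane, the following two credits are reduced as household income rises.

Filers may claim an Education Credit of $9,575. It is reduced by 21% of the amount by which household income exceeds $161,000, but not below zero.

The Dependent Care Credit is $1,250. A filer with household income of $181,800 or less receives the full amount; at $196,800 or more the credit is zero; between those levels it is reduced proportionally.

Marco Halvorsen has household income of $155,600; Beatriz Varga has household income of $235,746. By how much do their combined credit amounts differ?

Marco ($155,600): Education Credit: $155,600 is at or below the $161,000 threshold, so the full $9,575 applies. Dependent Care Credit: $155,600 is at or below the $181,800 threshold, so the full $1,250 applies. total $9,575 + $1,250 = $10,825
Beatriz ($235,746): Education Credit: 21% of the $74,746 excess over $161,000 is $15,696.66 ≥ base, so the credit is $0. Dependent Care Credit: $235,746 is at or above $196,800, so the credit is $0. total $0 + $0 = $0
Difference: |$10,825 − $0| = $10,825.

$10,825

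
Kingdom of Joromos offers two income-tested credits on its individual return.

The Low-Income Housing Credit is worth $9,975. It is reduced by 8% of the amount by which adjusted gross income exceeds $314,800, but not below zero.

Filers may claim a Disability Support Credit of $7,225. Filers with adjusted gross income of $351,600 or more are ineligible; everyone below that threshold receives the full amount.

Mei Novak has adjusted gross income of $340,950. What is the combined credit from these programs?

$15,108

Low-Income Housing Credit: 8% of the $26,150 excess over $314,800 is $2,092; credit = $9,975 − $2,092 = $7,883.
Disability Support Credit: $340,950 is below the $351,600 cutoff, so the full $7,225 applies.
Total: $7,883 + $7,225 = $15,108.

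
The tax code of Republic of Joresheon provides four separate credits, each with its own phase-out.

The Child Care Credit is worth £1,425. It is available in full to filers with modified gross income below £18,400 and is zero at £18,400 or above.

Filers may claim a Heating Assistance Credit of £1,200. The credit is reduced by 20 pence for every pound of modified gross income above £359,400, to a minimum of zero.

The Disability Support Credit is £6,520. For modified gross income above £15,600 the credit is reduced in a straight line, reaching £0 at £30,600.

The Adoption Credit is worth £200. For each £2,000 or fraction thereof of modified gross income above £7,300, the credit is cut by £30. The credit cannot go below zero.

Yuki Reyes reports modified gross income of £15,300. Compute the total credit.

Child Care Credit: £15,300 is below the £18,400 cutoff, so the full £1,425 applies.
Heating Assistance Credit: £15,300 is at or below the £359,400 threshold, so the full £1,200 applies.
Disability Support Credit: £15,300 is at or below the £15,600 threshold, so the full £6,520 applies.
Adoption Credit: income exceeds £7,300 by £8,000, which is 4 full-or-partial £2,000 increments; reduction = 4 × £30 = £120, leaving £80.
Total: £1,425 + £1,200 + £6,520 + £80 = £9,225.

£9,225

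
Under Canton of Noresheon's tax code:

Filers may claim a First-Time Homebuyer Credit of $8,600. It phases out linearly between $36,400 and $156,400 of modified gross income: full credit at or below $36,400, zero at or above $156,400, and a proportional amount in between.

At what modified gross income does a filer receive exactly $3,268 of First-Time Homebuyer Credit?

$110,800

$3,268 is 3,268/8,600 of the full $8,600, so 5,332/8,600 of the $120,000 range has been used: income = $36,400 + $120,000 × 5,332/8,600 = $110,800.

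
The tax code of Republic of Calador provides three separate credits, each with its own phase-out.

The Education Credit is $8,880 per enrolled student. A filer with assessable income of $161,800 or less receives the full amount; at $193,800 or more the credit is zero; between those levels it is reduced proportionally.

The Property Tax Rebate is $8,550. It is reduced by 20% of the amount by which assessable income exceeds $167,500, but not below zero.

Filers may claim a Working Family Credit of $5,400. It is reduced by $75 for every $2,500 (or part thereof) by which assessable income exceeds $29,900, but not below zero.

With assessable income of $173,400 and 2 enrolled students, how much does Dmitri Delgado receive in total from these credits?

$19,742

Education Credit: base = 2 × $8,880 = $17,760. $173,400 is $11,600 into a $32,000 phase-out range, leaving 20,400/32,000 of the credit: $17,760 × 20,400/32,000 = $11,322.
Property Tax Rebate: 20% of the $5,900 excess over $167,500 is $1,180; credit = $8,550 − $1,180 = $7,370.
Working Family Credit: income exceeds $29,900 by $143,500, which is 58 full-or-partial $2,500 increments; reduction = 58 × $75 = $4,350, leaving $1,050.
Total: $11,322 + $7,370 + $1,050 = $19,742.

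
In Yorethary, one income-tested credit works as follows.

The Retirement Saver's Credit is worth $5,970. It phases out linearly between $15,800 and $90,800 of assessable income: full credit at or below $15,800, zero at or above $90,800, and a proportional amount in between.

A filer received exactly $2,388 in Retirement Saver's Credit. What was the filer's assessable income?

$2,388 is 2,388/5,970 of the full $5,970, so 3,582/5,970 of the $75,000 range has been used: income = $15,800 + $75,000 × 3,582/5,970 = $60,800.

$60,800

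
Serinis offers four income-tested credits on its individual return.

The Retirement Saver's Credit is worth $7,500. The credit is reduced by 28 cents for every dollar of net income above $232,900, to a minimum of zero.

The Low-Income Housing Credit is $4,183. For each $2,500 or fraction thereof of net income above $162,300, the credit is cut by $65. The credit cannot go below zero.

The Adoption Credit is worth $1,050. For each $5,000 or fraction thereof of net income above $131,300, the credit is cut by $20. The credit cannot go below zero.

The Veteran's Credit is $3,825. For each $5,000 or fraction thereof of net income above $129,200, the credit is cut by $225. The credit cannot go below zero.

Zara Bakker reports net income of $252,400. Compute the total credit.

Retirement Saver's Credit: 28% of the $19,500 excess over $232,900 is $5,460; credit = $7,500 − $5,460 = $2,040.
Low-Income Housing Credit: income exceeds $162,300 by $90,100, which is 37 full-or-partial $2,500 increments; reduction = 37 × $65 = $2,405, leaving $1,778.
Adoption Credit: income exceeds $131,300 by $121,100, which is 25 full-or-partial $5,000 increments; reduction = 25 × $20 = $500, leaving $550.
Veteran's Credit: income exceeds $129,200 by $123,200 → 25 increments × $225 = $5,625 ≥ base, so the credit is $0.
Total: $2,040 + $1,778 + $550 + $0 = $4,368.

$4,368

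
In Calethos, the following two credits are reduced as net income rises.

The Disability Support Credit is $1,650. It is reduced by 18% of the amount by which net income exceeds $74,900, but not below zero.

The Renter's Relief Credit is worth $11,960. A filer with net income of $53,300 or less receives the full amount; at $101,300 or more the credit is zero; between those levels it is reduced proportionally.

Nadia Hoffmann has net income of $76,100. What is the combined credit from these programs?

$7,713

Disability Support Credit: 18% of the $1,200 excess over $74,900 is $216; credit = $1,650 − $216 = $1,434.
Renter's Relief Credit: $76,100 is $22,800 into a $48,000 phase-out range, leaving 25,200/48,000 of the credit: $11,960 × 25,200/48,000 = $6,279.
Total: $1,434 + $6,279 = $7,713.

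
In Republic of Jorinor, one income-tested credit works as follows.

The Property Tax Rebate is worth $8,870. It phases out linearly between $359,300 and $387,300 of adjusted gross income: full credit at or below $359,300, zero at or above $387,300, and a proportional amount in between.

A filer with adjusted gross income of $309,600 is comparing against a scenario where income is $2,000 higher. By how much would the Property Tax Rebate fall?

$0

At $309,600 — $309,600 is at or below the $359,300 threshold, so the full $8,870 applies.
At $311,600 — $311,600 is at or below the $359,300 threshold, so the full $8,870 applies.
Lost: $8,870 − $8,870 = $0.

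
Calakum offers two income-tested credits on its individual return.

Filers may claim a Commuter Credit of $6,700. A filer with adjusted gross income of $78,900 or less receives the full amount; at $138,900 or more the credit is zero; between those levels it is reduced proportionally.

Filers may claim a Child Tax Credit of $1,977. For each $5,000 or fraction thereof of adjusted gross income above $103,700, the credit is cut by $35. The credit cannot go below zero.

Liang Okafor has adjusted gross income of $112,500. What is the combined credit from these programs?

Commuter Credit: $112,500 is $33,600 into a $60,000 phase-out range, leaving 26,400/60,000 of the credit: $6,700 × 26,400/60,000 = $2,948.
Child Tax Credit: income exceeds $103,700 by $8,800, which is 2 full-or-partial $5,000 increments; reduction = 2 × $35 = $70, leaving $1,907.
Total: $2,948 + $1,907 = $4,855.

$4,855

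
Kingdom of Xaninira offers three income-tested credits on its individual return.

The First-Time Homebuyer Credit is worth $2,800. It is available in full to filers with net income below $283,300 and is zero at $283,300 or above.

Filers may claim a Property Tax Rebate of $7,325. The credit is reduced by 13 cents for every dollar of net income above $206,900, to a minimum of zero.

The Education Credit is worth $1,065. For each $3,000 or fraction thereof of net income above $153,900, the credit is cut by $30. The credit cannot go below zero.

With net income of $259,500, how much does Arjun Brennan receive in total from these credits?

First-Time Homebuyer Credit: $259,500 is below the $283,300 cutoff, so the full $2,800 applies.
Property Tax Rebate: 13% of the $52,600 excess over $206,900 is $6,838; credit = $7,325 − $6,838 = $487.
Education Credit: income exceeds $153,900 by $105,600 → 36 increments × $30 = $1,080 ≥ base, so the credit is $0.
Total: $2,800 + $487 + $0 = $3,287.

$3,287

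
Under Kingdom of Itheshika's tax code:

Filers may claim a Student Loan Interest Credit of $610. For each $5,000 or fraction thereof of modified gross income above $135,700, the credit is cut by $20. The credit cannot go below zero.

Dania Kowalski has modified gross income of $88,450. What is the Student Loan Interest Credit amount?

Student Loan Interest Credit: $88,450 is at or below the $135,700 threshold, so the full $610 applies.

$610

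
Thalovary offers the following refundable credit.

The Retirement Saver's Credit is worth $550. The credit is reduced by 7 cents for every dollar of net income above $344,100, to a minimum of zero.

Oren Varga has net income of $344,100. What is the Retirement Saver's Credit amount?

$550

Retirement Saver's Credit: $344,100 is at or below the $344,100 threshold, so the full $550 applies.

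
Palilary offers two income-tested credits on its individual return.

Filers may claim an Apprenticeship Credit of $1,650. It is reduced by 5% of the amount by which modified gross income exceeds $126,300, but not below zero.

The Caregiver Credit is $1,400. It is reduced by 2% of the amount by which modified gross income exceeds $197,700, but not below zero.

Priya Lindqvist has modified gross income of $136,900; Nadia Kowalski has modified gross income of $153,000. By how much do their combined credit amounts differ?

$805

Priya ($136,900): Apprenticeship Credit: 5% of the $10,600 excess over $126,300 is $530; credit = $1,650 − $530 = $1,120. Caregiver Credit: $136,900 is at or below the $197,700 threshold, so the full $1,400 applies. total $1,120 + $1,400 = $2,520
Nadia ($153,000): Apprenticeship Credit: 5% of the $26,700 excess over $126,300 is $1,335; credit = $1,650 − $1,335 = $315. Caregiver Credit: $153,000 is at or below the $197,700 threshold, so the full $1,400 applies. total $315 + $1,400 = $1,715
Difference: |$2,520 − $1,715| = $805.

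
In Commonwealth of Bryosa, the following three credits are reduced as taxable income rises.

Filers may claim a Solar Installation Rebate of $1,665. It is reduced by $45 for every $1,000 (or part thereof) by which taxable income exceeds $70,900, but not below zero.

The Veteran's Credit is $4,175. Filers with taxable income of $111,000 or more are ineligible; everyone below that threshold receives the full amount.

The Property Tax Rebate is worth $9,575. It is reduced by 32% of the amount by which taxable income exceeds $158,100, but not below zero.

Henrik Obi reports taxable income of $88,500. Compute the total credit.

Solar Installation Rebate: income exceeds $70,900 by $17,600, which is 18 full-or-partial $1,000 increments; reduction = 18 × $45 = $810, leaving $855.
Veteran's Credit: $88,500 is below the $111,000 cutoff, so the full $4,175 applies.
Property Tax Rebate: $88,500 is at or below the $158,100 threshold, so the full $9,575 applies.
Total: $855 + $4,175 + $9,575 = $14,605.

$14,605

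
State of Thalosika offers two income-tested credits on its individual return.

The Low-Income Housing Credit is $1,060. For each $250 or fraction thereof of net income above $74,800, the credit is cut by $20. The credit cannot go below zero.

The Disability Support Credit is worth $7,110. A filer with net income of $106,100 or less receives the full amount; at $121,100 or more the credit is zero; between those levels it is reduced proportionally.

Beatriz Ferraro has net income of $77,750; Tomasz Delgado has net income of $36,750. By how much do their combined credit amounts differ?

$240

Beatriz ($77,750): Low-Income Housing Credit: income exceeds $74,800 by $2,950, which is 12 full-or-partial $250 increments; reduction = 12 × $20 = $240, leaving $820. Disability Support Credit: $77,750 is at or below the $106,100 threshold, so the full $7,110 applies. total $820 + $7,110 = $7,930
Tomasz ($36,750): Low-Income Housing Credit: $36,750 is at or below the $74,800 threshold, so the full $1,060 applies. Disability Support Credit: $36,750 is at or below the $106,100 threshold, so the full $7,110 applies. total $1,060 + $7,110 = $8,170
Difference: |$7,930 − $8,170| = $240.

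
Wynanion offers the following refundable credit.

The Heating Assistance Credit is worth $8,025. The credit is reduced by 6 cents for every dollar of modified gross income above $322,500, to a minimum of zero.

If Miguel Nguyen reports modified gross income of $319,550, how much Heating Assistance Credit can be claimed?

Heating Assistance Credit: $319,550 is at or below the $322,500 threshold, so the full $8,025 applies.

$8,025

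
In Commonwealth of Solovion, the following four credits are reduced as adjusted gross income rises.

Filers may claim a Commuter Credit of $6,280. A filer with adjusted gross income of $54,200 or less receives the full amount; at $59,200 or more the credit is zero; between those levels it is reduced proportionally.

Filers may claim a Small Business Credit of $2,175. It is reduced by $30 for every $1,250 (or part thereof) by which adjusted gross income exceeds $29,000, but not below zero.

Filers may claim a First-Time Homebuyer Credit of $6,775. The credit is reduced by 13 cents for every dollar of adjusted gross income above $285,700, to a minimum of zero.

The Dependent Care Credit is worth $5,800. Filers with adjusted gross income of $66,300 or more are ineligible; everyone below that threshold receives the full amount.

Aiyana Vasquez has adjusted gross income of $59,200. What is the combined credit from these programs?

Commuter Credit: $59,200 is at or above $59,200, so the credit is $0.
Small Business Credit: income exceeds $29,000 by $30,200, which is 25 full-or-partial $1,250 increments; reduction = 25 × $30 = $750, leaving $1,425.
First-Time Homebuyer Credit: $59,200 is at or below the $285,700 threshold, so the full $6,775 applies.
Dependent Care Credit: $59,200 is below the $66,300 cutoff, so the full $5,800 applies.
Total: $0 + $1,425 + $6,775 + $5,800 = $14,000.

$14,000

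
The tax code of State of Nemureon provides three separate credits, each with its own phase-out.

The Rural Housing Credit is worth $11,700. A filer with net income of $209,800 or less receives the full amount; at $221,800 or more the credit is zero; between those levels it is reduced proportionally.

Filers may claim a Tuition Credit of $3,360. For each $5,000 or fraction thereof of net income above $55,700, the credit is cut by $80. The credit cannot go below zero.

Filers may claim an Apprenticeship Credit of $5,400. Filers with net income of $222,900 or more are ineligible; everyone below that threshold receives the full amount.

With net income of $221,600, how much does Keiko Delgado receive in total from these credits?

Rural Housing Credit: $221,600 is $11,800 into a $12,000 phase-out range, leaving 200/12,000 of the credit: $11,700 × 200/12,000 = $195.
Tuition Credit: income exceeds $55,700 by $165,900, which is 34 full-or-partial $5,000 increments; reduction = 34 × $80 = $2,720, leaving $640.
Apprenticeship Credit: $221,600 is below the $222,900 cutoff, so the full $5,400 applies.
Total: $195 + $640 + $5,400 = $6,235.

$6,235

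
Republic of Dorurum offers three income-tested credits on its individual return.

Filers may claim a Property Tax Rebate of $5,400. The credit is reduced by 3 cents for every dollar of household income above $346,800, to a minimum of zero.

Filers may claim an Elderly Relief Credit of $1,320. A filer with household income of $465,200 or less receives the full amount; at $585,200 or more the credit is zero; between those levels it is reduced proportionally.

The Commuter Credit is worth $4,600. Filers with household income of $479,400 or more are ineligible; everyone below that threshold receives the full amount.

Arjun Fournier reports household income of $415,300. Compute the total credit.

Property Tax Rebate: 3% of the $68,500 excess over $346,800 is $2,055; credit = $5,400 − $2,055 = $3,345.
Elderly Relief Credit: $415,300 is at or below the $465,200 threshold, so the full $1,320 applies.
Commuter Credit: $415,300 is below the $479,400 cutoff, so the full $4,600 applies.
Total: $3,345 + $1,320 + $4,600 = $9,265.

$9,265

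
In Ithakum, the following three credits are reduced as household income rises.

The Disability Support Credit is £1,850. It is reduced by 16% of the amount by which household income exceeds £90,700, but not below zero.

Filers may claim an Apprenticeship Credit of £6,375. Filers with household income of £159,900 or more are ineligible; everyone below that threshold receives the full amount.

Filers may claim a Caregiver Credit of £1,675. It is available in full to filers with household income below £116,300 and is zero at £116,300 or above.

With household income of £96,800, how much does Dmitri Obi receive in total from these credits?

£8,924

Disability Support Credit: 16% of the £6,100 excess over £90,700 is £976; credit = £1,850 − £976 = £874.
Apprenticeship Credit: £96,800 is below the £159,900 cutoff, so the full £6,375 applies.
Caregiver Credit: £96,800 is below the £116,300 cutoff, so the full £1,675 applies.
Total: £874 + £6,375 + £1,675 = £8,924.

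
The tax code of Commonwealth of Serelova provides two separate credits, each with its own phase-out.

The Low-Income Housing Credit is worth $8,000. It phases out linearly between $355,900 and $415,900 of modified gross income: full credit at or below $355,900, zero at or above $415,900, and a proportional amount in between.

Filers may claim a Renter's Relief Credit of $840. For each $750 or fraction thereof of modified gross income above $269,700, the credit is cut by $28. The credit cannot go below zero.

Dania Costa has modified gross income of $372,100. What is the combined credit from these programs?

$5,840

Low-Income Housing Credit: $372,100 is $16,200 into a $60,000 phase-out range, leaving 43,800/60,000 of the credit: $8,000 × 43,800/60,000 = $5,840.
Renter's Relief Credit: income exceeds $269,700 by $102,400 → 137 increments × $28 = $3,836 ≥ base, so the credit is $0.
Total: $5,840 + $0 = $5,840.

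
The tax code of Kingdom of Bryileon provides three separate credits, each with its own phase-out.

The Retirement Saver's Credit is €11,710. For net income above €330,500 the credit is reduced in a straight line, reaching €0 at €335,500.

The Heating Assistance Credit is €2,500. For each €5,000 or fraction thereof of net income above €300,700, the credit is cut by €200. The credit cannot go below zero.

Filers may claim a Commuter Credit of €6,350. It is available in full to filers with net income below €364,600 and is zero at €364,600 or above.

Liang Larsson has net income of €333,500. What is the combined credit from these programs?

€12,134

Retirement Saver's Credit: €333,500 is €3,000 into a €5,000 phase-out range, leaving 2,000/5,000 of the credit: €11,710 × 2,000/5,000 = €4,684.
Heating Assistance Credit: income exceeds €300,700 by €32,800, which is 7 full-or-partial €5,000 increments; reduction = 7 × €200 = €1,400, leaving €1,100.
Commuter Credit: €333,500 is below the €364,600 cutoff, so the full €6,350 applies.
Total: €4,684 + €1,100 + €6,350 = €12,134.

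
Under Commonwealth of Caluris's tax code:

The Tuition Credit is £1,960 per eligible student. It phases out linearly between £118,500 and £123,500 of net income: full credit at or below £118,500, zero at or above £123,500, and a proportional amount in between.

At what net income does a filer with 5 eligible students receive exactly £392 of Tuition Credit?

Full credit = 5 × £1,960 = £9,800.
£392 is 392/9,800 of the full £9,800, so 9,408/9,800 of the £5,000 range has been used: income = £118,500 + £5,000 × 9,408/9,800 = £123,300.

£123,300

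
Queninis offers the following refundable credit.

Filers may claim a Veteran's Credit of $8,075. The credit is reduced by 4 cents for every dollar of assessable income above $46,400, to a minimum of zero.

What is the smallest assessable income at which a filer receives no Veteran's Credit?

$248,275

The credit falls by 4% of each dollar above $46,400, so it reaches zero when the excess is $8,075 / 4% = $201,875: income = $46,400 + $201,875 = $248,275.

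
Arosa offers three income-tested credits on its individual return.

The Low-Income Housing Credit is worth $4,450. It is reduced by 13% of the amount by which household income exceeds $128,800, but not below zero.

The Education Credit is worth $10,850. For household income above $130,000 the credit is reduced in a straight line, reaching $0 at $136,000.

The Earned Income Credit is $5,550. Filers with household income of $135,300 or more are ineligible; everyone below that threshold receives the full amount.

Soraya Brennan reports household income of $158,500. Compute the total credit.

$589

Low-Income Housing Credit: 13% of the $29,700 excess over $128,800 is $3,861; credit = $4,450 − $3,861 = $589.
Education Credit: $158,500 is at or above $136,000, so the credit is $0.
Earned Income Credit: $158,500 meets or exceeds the $135,300 cutoff, so the credit is $0.
Total: $589 + $0 + $0 = $589.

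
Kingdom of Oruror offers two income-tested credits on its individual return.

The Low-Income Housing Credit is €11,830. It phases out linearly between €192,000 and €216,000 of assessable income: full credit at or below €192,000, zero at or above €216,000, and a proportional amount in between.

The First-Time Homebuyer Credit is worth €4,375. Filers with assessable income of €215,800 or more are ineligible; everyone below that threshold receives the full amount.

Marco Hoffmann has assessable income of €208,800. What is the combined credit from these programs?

€7,924

Low-Income Housing Credit: €208,800 is €16,800 into a €24,000 phase-out range, leaving 7,200/24,000 of the credit: €11,830 × 7,200/24,000 = €3,549.
First-Time Homebuyer Credit: €208,800 is below the €215,800 cutoff, so the full €4,375 applies.
Total: €3,549 + €4,375 = €7,924.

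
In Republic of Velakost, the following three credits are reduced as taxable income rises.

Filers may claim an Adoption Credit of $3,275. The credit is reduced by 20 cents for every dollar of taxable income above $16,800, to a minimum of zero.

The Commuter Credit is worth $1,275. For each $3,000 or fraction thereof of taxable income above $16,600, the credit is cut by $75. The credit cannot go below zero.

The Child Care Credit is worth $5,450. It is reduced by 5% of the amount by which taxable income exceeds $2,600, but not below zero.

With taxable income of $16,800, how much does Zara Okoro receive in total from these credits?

$9,215

Adoption Credit: $16,800 is at or below the $16,800 threshold, so the full $3,275 applies.
Commuter Credit: income exceeds $16,600 by $200, which is 1 full-or-partial $3,000 increment; reduction = 1 × $75 = $75, leaving $1,200.
Child Care Credit: 5% of the $14,200 excess over $2,600 is $710; credit = $5,450 − $710 = $4,740.
Total: $3,275 + $1,200 + $4,740 = $9,215.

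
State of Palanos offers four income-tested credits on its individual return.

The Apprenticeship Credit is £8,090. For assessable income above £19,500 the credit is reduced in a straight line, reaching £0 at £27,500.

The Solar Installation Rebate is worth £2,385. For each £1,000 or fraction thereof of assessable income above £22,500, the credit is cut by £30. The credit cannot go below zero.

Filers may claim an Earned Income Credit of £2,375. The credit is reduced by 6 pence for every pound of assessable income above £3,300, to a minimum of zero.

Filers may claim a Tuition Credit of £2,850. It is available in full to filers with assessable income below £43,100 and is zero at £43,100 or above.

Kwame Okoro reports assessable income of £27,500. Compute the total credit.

£6,008

Apprenticeship Credit: £27,500 is at or above £27,500, so the credit is £0.
Solar Installation Rebate: income exceeds £22,500 by £5,000, which is 5 full-or-partial £1,000 increments; reduction = 5 × £30 = £150, leaving £2,235.
Earned Income Credit: 6% of the £24,200 excess over £3,300 is £1,452; credit = £2,375 − £1,452 = £923.
Tuition Credit: £27,500 is below the £43,100 cutoff, so the full £2,850 applies.
Total: £0 + £2,235 + £923 + £2,850 = £6,008.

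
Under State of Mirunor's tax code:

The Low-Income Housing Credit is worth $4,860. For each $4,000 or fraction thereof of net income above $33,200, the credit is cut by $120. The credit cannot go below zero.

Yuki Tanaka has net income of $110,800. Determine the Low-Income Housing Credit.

$2,460

Low-Income Housing Credit: income exceeds $33,200 by $77,600, which is 20 full-or-partial $4,000 increments; reduction = 20 × $120 = $2,400, leaving $2,460.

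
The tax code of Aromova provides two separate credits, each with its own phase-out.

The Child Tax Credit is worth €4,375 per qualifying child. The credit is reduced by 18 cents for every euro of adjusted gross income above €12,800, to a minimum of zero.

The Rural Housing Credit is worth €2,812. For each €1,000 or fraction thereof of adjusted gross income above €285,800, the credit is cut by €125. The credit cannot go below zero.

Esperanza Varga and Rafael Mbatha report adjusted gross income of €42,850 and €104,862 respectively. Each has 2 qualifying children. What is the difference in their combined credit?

€3,341

Esperanza (€42,850): Child Tax Credit: base = 2 × €4,375 = €8,750. 18% of the €30,050 excess over €12,800 is €5,409; credit = €8,750 − €5,409 = €3,341. Rural Housing Credit: €42,850 is at or below the €285,800 threshold, so the full €2,812 applies. total €3,341 + €2,812 = €6,153
Rafael (€104,862): Child Tax Credit: base = 2 × €4,375 = €8,750. 18% of the €92,062 excess over €12,800 is €16,571.16 ≥ base, so the credit is €0. Rural Housing Credit: €104,862 is at or below the €285,800 threshold, so the full €2,812 applies. total €0 + €2,812 = €2,812
Difference: |€6,153 − €2,812| = €3,341.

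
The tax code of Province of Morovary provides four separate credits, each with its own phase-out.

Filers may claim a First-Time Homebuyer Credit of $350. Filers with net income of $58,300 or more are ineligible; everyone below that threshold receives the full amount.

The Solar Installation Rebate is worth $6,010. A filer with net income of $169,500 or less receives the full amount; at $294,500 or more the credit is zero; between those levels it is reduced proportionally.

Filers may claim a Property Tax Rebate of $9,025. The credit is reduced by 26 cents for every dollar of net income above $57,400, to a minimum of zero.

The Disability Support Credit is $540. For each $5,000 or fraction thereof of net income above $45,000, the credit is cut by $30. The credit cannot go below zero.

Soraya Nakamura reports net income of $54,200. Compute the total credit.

$15,865

First-Time Homebuyer Credit: $54,200 is below the $58,300 cutoff, so the full $350 applies.
Solar Installation Rebate: $54,200 is at or below the $169,500 threshold, so the full $6,010 applies.
Property Tax Rebate: $54,200 is at or below the $57,400 threshold, so the full $9,025 applies.
Disability Support Credit: income exceeds $45,000 by $9,200, which is 2 full-or-partial $5,000 increments; reduction = 2 × $30 = $60, leaving $480.
Total: $350 + $6,010 + $9,025 + $480 = $15,865.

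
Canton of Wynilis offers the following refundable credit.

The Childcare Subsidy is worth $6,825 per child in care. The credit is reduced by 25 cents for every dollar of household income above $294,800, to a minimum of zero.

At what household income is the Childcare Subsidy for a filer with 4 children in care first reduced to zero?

$404,000

Full credit = 4 × $6,825 = $27,300.
The credit falls by 25% of each dollar above $294,800, so it reaches zero when the excess is $27,300 / 25% = $109,200: income = $294,800 + $109,200 = $404,000.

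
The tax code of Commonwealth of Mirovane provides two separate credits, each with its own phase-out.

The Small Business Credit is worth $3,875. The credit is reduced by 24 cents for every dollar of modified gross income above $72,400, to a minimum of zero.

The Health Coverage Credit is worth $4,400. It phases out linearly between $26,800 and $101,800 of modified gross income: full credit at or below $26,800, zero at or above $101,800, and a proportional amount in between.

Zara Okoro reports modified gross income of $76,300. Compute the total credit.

Small Business Credit: 24% of the $3,900 excess over $72,400 is $936; credit = $3,875 − $936 = $2,939.
Health Coverage Credit: $76,300 is $49,500 into a $75,000 phase-out range, leaving 25,500/75,000 of the credit: $4,400 × 25,500/75,000 = $1,496.
Total: $2,939 + $1,496 = $4,435.

$4,435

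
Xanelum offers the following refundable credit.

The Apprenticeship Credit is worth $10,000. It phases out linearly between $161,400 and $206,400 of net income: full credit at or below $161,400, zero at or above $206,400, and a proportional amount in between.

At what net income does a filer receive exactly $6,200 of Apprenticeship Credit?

$6,200 is 6,200/10,000 of the full $10,000, so 3,800/10,000 of the $45,000 range has been used: income = $161,400 + $45,000 × 3,800/10,000 = $178,500.

$178,500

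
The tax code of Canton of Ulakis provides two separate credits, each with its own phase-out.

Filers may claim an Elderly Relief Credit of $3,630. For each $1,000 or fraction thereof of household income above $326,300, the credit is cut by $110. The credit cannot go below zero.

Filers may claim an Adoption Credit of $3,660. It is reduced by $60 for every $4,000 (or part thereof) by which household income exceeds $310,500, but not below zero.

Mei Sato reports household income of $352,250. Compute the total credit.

$3,770

Elderly Relief Credit: income exceeds $326,300 by $25,950, which is 26 full-or-partial $1,000 increments; reduction = 26 × $110 = $2,860, leaving $770.
Adoption Credit: income exceeds $310,500 by $41,750, which is 11 full-or-partial $4,000 increments; reduction = 11 × $60 = $660, leaving $3,000.
Total: $770 + $3,000 = $3,770.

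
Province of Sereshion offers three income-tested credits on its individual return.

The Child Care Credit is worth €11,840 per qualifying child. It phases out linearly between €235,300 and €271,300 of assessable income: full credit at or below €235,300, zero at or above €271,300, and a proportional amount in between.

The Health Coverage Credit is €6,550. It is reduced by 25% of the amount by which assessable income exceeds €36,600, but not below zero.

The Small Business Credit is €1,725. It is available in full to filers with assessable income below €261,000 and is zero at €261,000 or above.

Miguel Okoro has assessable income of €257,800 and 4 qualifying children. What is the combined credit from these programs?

€19,485

Child Care Credit: base = 4 × €11,840 = €47,360. €257,800 is €22,500 into a €36,000 phase-out range, leaving 13,500/36,000 of the credit: €47,360 × 13,500/36,000 = €17,760.
Health Coverage Credit: 25% of the €221,200 excess over €36,600 is €55,300 ≥ base, so the credit is €0.
Small Business Credit: €257,800 is below the €261,000 cutoff, so the full €1,725 applies.
Total: €17,760 + €0 + €1,725 = €19,485.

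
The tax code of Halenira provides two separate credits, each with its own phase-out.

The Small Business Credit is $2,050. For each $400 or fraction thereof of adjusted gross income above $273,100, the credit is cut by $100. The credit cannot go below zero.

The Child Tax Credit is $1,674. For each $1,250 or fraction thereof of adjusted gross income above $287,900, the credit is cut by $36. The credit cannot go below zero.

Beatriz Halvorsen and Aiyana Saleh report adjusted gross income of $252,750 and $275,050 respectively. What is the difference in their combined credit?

$500

Beatriz ($252,750): Small Business Credit: $252,750 is at or below the $273,100 threshold, so the full $2,050 applies. Child Tax Credit: $252,750 is at or below the $287,900 threshold, so the full $1,674 applies. total $2,050 + $1,674 = $3,724
Aiyana ($275,050): Small Business Credit: income exceeds $273,100 by $1,950, which is 5 full-or-partial $400 increments; reduction = 5 × $100 = $500, leaving $1,550. Child Tax Credit: $275,050 is at or below the $287,900 threshold, so the full $1,674 applies. total $1,550 + $1,674 = $3,224
Difference: |$3,724 − $3,224| = $500.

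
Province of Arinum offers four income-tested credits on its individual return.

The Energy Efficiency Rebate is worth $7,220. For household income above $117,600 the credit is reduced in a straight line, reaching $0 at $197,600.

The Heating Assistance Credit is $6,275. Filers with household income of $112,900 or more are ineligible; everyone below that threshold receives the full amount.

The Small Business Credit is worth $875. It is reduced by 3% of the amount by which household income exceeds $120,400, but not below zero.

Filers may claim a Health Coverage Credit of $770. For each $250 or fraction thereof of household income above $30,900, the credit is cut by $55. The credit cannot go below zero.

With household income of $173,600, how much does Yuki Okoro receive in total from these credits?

$2,166

Energy Efficiency Rebate: $173,600 is $56,000 into a $80,000 phase-out range, leaving 24,000/80,000 of the credit: $7,220 × 24,000/80,000 = $2,166.
Heating Assistance Credit: $173,600 meets or exceeds the $112,900 cutoff, so the credit is $0.
Small Business Credit: 3% of the $53,200 excess over $120,400 is $1,596 ≥ base, so the credit is $0.
Health Coverage Credit: income exceeds $30,900 by $142,700 → 571 increments × $55 = $31,405 ≥ base, so the credit is $0.
Total: $2,166 + $0 + $0 + $0 = $2,166.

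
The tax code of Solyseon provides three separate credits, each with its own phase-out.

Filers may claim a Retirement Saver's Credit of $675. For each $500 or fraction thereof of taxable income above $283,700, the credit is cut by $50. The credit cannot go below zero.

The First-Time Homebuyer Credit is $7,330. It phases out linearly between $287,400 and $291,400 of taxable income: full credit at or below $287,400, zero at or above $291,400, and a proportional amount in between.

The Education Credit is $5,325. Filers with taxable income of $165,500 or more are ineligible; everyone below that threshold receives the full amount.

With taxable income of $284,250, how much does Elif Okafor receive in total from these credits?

$7,905

Retirement Saver's Credit: income exceeds $283,700 by $550, which is 2 full-or-partial $500 increments; reduction = 2 × $50 = $100, leaving $575.
First-Time Homebuyer Credit: $284,250 is at or below the $287,400 threshold, so the full $7,330 applies.
Education Credit: $284,250 meets or exceeds the $165,500 cutoff, so the credit is $0.
Total: $575 + $7,330 + $0 = $7,905.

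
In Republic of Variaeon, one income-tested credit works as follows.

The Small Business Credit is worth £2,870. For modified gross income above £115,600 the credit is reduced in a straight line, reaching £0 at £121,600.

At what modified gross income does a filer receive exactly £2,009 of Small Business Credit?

£117,400

£2,009 is 2,009/2,870 of the full £2,870, so 861/2,870 of the £6,000 range has been used: income = £115,600 + £6,000 × 861/2,870 = £117,400.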